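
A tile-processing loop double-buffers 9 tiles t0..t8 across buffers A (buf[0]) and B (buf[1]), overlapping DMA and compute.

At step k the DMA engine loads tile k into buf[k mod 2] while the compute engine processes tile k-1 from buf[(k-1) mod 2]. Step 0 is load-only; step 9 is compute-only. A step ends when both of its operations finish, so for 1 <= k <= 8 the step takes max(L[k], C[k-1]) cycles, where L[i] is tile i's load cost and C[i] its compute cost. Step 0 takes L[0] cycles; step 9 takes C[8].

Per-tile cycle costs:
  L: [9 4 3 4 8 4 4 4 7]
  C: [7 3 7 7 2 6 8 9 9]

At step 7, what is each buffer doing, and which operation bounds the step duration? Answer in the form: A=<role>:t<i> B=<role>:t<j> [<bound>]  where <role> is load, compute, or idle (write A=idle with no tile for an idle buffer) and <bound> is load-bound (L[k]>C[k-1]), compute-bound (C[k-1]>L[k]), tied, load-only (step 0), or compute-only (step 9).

  0. 9=9c; end=9; A:t0 B:-
  1. max(4,7)=7c; end=16; A:t0 B:t1
  2. max(3,3)=3c; end=19; A:t2 B:t1
  3. max(4,7)=7c; end=26; A:t2 B:t3
  4. max(8,7)=8c; end=34; A:t4 B:t3
  5. max(4,2)=4c; end=38; A:t4 B:t5
  6. max(4,6)=6c; end=44; A:t6 B:t5
  7. max(4,8)=8c; end=52; A:t6 B:t7
  8. max(7,9)=9c; end=61; A:t8 B:t7
  9. 9=9c; end=70; A:t8 B:t7

step 7: A=compute:t6 B=load:t7 [compute-bound]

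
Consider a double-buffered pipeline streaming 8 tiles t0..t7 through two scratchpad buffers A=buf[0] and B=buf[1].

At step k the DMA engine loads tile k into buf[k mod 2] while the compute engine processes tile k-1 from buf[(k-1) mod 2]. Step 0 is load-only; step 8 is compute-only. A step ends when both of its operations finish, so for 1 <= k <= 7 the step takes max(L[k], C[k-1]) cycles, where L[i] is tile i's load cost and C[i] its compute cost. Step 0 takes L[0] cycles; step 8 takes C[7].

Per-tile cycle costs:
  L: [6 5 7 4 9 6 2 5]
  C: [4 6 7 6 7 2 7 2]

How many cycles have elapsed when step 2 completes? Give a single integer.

  0. 6=6c; end=6; A:t0 B:-
  1. max(5,4)=5c; end=11; A:t0 B:t1
  2. max(7,6)=7c; end=18; A:t2 B:t1
  3. max(4,7)=7c; end=25; A:t2 B:t3
  4. max(9,6)=9c; end=34; A:t4 B:t3
  5. max(6,7)=7c; end=41; A:t4 B:t5
  6. max(2,2)=2c; end=43; A:t6 B:t5
  7. max(5,7)=7c; end=50; A:t6 B:t7
  8. 2=2c; end=52; A:t6 B:t7

end_cycle[2] = 18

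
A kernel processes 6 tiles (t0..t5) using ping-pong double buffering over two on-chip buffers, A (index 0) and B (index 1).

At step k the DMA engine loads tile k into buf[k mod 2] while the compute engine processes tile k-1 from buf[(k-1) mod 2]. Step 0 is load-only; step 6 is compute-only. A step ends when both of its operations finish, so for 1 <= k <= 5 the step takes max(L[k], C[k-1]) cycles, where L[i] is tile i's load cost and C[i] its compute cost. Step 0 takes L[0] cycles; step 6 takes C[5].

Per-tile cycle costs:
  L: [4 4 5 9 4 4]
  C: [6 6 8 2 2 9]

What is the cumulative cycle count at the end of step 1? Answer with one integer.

k=0 load=t0/4c comp=- wait=4 total=4
k=1 load=t1/4c comp=t0/6c wait=6 total=10
k=2 load=t2/5c comp=t1/6c wait=6 total=16
k=3 load=t3/9c comp=t2/8c wait=9 total=25
k=4 load=t4/4c comp=t3/2c wait=4 total=29
k=5 load=t5/4c comp=t4/2c wait=4 total=33
k=6 load=- comp=t5/9c wait=9 total=42

end_cycle[1] = 10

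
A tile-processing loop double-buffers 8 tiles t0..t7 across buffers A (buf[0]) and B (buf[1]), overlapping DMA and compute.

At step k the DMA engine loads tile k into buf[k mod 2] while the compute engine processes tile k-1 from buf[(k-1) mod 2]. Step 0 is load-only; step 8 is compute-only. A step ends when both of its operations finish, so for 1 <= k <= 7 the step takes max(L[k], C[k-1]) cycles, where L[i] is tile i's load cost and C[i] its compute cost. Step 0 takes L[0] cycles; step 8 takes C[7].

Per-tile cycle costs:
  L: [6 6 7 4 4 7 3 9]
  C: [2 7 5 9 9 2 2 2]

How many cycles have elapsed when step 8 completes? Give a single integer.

end_cycle[8] = 56

k=0 load=t0/6c comp=- wait=6 total=6
k=1 load=t1/6c comp=t0/2c wait=6 total=12
k=2 load=t2/7c comp=t1/7c wait=7 total=19
k=3 load=t3/4c comp=t2/5c wait=5 total=24
k=4 load=t4/4c comp=t3/9c wait=9 total=33
k=5 load=t5/7c comp=t4/9c wait=9 total=42
k=6 load=t6/3c comp=t5/2c wait=3 total=45
k=7 load=t7/9c comp=t6/2c wait=9 total=54
k=8 load=- comp=t7/2c wait=2 total=56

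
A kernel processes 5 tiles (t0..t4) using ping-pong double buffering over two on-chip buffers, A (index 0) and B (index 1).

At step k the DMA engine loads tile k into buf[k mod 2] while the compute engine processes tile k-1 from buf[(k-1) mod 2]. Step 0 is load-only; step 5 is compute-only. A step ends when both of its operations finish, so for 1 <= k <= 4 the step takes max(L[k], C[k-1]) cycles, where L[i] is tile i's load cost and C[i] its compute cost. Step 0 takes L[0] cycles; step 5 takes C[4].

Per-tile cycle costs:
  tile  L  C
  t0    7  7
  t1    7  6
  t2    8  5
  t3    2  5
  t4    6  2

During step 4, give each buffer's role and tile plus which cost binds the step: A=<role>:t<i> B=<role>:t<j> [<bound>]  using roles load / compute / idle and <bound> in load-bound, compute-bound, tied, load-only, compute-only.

step 4: A=load:t4 B=compute:t3 [load-bound]

step 0: L[0]=7 → dur=7, Σ=7 | A=load:t0 B=idle [load-only]
step 1: L[1]=7 C[0]=7 → dur=7, Σ=14 | A=compute:t0 B=load:t1 [tied]
step 2: L[2]=8 C[1]=6 → dur=8, Σ=22 | A=load:t2 B=compute:t1 [load-bound]
step 3: L[3]=2 C[2]=5 → dur=5, Σ=27 | A=compute:t2 B=load:t3 [compute-bound]
step 4: L[4]=6 C[3]=5 → dur=6, Σ=33 | A=load:t4 B=compute:t3 [load-bound]
step 5: C[4]=2 → dur=2, Σ=35 | A=compute:t4 B=idle [compute-only]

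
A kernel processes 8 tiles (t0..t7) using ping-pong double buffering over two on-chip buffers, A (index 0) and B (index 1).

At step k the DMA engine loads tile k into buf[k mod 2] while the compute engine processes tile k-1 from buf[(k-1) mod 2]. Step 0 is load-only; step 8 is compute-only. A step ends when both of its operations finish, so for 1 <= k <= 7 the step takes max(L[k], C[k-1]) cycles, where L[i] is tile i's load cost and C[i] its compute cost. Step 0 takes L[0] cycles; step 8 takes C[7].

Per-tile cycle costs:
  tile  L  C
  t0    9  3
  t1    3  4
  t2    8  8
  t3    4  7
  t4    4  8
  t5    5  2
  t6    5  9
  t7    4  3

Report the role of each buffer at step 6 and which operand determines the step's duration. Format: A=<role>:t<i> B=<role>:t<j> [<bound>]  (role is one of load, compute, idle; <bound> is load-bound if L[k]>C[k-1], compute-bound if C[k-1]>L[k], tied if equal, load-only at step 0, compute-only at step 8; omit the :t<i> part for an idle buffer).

step 6: A=load:t6 B=compute:t5 [load-bound]

[0] DMA t0→A (9c) ∥ CU idle ⇒ 9c, clock 9
[1] DMA t1→B (3c) ∥ CU A:t0 (3c) ⇒ 3c, clock 12
[2] DMA t2→A (8c) ∥ CU B:t1 (4c) ⇒ 8c, clock 20
[3] DMA t3→B (4c) ∥ CU A:t2 (8c) ⇒ 8c, clock 28
[4] DMA t4→A (4c) ∥ CU B:t3 (7c) ⇒ 7c, clock 35
[5] DMA t5→B (5c) ∥ CU A:t4 (8c) ⇒ 8c, clock 43
[6] DMA t6→A (5c) ∥ CU B:t5 (2c) ⇒ 5c, clock 48
[7] DMA t7→B (4c) ∥ CU A:t6 (9c) ⇒ 9c, clock 57
[8] DMA idle ∥ CU B:t7 (3c) ⇒ 3c, clock 60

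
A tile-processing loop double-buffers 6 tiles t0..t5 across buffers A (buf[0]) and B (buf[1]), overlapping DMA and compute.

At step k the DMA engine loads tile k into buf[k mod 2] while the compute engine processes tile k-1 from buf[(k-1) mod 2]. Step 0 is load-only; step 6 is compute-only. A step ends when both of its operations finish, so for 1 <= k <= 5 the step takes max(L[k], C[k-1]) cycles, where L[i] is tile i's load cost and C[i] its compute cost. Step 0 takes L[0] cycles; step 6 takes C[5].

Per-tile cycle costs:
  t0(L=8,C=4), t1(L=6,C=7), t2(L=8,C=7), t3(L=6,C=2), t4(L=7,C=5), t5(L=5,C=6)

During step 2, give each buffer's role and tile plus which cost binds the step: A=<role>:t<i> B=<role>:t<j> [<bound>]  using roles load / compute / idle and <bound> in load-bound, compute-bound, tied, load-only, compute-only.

step 2: A=load:t2 B=compute:t1 [load-bound]

[0] DMA t0→A (8c) ∥ CU idle ⇒ 8c, clock 8
[1] DMA t1→B (6c) ∥ CU A:t0 (4c) ⇒ 6c, clock 14
[2] DMA t2→A (8c) ∥ CU B:t1 (7c) ⇒ 8c, clock 22
[3] DMA t3→B (6c) ∥ CU A:t2 (7c) ⇒ 7c, clock 29
[4] DMA t4→A (7c) ∥ CU B:t3 (2c) ⇒ 7c, clock 36
[5] DMA t5→B (5c) ∥ CU A:t4 (5c) ⇒ 5c, clock 41
[6] DMA idle ∥ CU B:t5 (6c) ⇒ 6c, clock 47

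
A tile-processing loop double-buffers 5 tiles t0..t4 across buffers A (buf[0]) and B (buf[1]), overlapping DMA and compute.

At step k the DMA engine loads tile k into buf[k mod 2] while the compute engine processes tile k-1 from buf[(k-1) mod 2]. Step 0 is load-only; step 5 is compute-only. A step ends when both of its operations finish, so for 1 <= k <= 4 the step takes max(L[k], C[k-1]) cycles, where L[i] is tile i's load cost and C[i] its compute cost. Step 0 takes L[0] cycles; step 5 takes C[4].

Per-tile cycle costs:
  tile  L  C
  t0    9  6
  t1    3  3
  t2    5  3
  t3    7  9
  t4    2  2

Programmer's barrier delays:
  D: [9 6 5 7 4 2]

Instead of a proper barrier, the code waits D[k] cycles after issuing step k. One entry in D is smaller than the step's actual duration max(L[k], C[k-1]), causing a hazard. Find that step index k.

k=0 barrier L[0]=9→9c, D[0]=9 ok
k=1 barrier max(L[1]=3,C[0]=6)→6c, D[1]=6 ok
k=2 barrier max(L[2]=5,C[1]=3)→5c, D[2]=5 ok
k=3 barrier max(L[3]=7,C[2]=3)→7c, D[3]=7 ok
k=4 barrier max(L[4]=2,C[3]=9)→9c, D[4]=4 SHORT
k=5 barrier C[4]=2→2c, D[5]=2 ok

hazard at step 4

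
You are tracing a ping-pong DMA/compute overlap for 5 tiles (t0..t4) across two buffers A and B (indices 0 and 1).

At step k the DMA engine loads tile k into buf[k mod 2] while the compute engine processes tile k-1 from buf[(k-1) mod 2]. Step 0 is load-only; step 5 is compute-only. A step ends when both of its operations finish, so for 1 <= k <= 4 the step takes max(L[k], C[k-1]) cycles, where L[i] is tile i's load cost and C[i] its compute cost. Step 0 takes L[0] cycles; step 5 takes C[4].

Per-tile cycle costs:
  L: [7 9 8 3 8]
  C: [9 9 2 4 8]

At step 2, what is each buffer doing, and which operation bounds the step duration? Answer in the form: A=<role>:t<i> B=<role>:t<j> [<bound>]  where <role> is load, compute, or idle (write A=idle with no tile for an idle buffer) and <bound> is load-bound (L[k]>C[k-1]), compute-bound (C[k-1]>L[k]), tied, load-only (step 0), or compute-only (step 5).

[0] DMA t0→A (7c) ∥ CU idle ⇒ 7c, clock 7
[1] DMA t1→B (9c) ∥ CU A:t0 (9c) ⇒ 9c, clock 16
[2] DMA t2→A (8c) ∥ CU B:t1 (9c) ⇒ 9c, clock 25
[3] DMA t3→B (3c) ∥ CU A:t2 (2c) ⇒ 3c, clock 28
[4] DMA t4→A (8c) ∥ CU B:t3 (4c) ⇒ 8c, clock 36
[5] DMA idle ∥ CU A:t4 (8c) ⇒ 8c, clock 44

step 2: A=load:t2 B=compute:t1 [compute-bound]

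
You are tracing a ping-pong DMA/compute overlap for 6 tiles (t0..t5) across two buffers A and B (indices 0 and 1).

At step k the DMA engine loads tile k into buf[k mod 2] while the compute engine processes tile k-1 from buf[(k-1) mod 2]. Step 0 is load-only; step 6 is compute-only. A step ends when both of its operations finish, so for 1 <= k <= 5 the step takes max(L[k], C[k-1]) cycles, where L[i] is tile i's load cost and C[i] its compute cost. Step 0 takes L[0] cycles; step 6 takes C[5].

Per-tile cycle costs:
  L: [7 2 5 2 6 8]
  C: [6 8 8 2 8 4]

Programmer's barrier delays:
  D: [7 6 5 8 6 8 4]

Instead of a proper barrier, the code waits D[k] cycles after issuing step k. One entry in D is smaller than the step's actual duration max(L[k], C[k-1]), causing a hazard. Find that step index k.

k=0 barrier L[0]=7→7c, D[0]=7 ok
k=1 barrier max(L[1]=2,C[0]=6)→6c, D[1]=6 ok
k=2 barrier max(L[2]=5,C[1]=8)→8c, D[2]=5 SHORT
k=3 barrier max(L[3]=2,C[2]=8)→8c, D[3]=8 ok
k=4 barrier max(L[4]=6,C[3]=2)→6c, D[4]=6 ok
k=5 barrier max(L[5]=8,C[4]=8)→8c, D[5]=8 ok
k=6 barrier C[5]=4→4c, D[6]=4 ok

hazard at step 2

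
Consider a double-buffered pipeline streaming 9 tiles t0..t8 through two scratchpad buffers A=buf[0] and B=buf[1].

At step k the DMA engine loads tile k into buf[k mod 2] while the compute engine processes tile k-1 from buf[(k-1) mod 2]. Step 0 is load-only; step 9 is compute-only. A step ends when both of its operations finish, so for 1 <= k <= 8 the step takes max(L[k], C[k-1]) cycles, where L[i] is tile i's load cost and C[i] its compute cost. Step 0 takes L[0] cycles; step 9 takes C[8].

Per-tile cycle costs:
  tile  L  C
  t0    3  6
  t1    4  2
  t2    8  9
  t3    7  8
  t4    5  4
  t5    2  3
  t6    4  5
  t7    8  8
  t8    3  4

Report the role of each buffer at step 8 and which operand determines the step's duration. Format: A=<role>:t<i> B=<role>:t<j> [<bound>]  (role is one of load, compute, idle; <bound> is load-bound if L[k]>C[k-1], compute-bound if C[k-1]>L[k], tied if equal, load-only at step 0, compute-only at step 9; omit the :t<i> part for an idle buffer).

step 8: A=load:t8 B=compute:t7 [compute-bound]

k=0 load=t0/3c comp=- wait=3 total=3
k=1 load=t1/4c comp=t0/6c wait=6 total=9
k=2 load=t2/8c comp=t1/2c wait=8 total=17
k=3 load=t3/7c comp=t2/9c wait=9 total=26
k=4 load=t4/5c comp=t3/8c wait=8 total=34
k=5 load=t5/2c comp=t4/4c wait=4 total=38
k=6 load=t6/4c comp=t5/3c wait=4 total=42
k=7 load=t7/8c comp=t6/5c wait=8 total=50
k=8 load=t8/3c comp=t7/8c wait=8 total=58
k=9 load=- comp=t8/4c wait=4 total=62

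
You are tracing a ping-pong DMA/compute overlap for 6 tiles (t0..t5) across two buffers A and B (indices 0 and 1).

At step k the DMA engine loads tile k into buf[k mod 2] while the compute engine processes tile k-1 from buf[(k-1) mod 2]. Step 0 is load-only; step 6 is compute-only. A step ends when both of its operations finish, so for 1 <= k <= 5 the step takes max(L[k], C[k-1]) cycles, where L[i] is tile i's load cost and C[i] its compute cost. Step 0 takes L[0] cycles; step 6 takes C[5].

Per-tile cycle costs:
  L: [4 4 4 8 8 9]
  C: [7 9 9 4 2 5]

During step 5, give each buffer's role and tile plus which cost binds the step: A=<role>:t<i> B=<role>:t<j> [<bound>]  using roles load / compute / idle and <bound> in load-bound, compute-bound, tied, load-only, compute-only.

step 0: L[0]=4 → dur=4, Σ=4 | A=load:t0 B=idle [load-only]
step 1: L[1]=4 C[0]=7 → dur=7, Σ=11 | A=compute:t0 B=load:t1 [compute-bound]
step 2: L[2]=4 C[1]=9 → dur=9, Σ=20 | A=load:t2 B=compute:t1 [compute-bound]
step 3: L[3]=8 C[2]=9 → dur=9, Σ=29 | A=compute:t2 B=load:t3 [compute-bound]
step 4: L[4]=8 C[3]=4 → dur=8, Σ=37 | A=load:t4 B=compute:t3 [load-bound]
step 5: L[5]=9 C[4]=2 → dur=9, Σ=46 | A=compute:t4 B=load:t5 [load-bound]
step 6: C[5]=5 → dur=5, Σ=51 | A=idle B=compute:t5 [compute-only]

step 5: A=compute:t4 B=load:t5 [load-bound]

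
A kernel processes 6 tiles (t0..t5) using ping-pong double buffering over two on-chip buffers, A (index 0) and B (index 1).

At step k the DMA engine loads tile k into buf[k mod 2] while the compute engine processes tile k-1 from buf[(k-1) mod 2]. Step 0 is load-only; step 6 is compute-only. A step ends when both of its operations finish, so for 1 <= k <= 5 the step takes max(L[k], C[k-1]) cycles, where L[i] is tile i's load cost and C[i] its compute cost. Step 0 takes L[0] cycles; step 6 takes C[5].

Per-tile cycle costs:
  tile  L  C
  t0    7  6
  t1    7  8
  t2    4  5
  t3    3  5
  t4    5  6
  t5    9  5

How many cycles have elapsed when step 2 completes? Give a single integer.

end_cycle[2] = 22

step 0: L[0]=7 → dur=7, Σ=7 | A=load:t0 B=idle [load-only]
step 1: L[1]=7 C[0]=6 → dur=7, Σ=14 | A=compute:t0 B=load:t1 [load-bound]
step 2: L[2]=4 C[1]=8 → dur=8, Σ=22 | A=load:t2 B=compute:t1 [compute-bound]
step 3: L[3]=3 C[2]=5 → dur=5, Σ=27 | A=compute:t2 B=load:t3 [compute-bound]
step 4: L[4]=5 C[3]=5 → dur=5, Σ=32 | A=load:t4 B=compute:t3 [tied]
step 5: L[5]=9 C[4]=6 → dur=9, Σ=41 | A=compute:t4 B=load:t5 [load-bound]
step 6: C[5]=5 → dur=5, Σ=46 | A=idle B=compute:t5 [compute-only]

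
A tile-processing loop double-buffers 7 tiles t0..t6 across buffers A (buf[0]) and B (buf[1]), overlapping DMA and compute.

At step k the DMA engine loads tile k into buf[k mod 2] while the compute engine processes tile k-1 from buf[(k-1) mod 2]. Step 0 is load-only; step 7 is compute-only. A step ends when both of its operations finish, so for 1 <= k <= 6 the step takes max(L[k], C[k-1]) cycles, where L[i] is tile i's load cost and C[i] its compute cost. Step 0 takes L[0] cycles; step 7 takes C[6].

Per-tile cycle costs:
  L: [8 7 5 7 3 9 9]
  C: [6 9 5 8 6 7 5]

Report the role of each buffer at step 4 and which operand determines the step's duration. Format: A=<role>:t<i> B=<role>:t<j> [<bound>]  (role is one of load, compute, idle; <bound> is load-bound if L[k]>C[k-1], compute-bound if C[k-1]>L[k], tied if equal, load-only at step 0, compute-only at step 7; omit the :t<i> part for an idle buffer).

step 0: L[0]=8 → dur=8, Σ=8 | A=load:t0 B=idle [load-only]
step 1: L[1]=7 C[0]=6 → dur=7, Σ=15 | A=compute:t0 B=load:t1 [load-bound]
step 2: L[2]=5 C[1]=9 → dur=9, Σ=24 | A=load:t2 B=compute:t1 [compute-bound]
step 3: L[3]=7 C[2]=5 → dur=7, Σ=31 | A=compute:t2 B=load:t3 [load-bound]
step 4: L[4]=3 C[3]=8 → dur=8, Σ=39 | A=load:t4 B=compute:t3 [compute-bound]
step 5: L[5]=9 C[4]=6 → dur=9, Σ=48 | A=compute:t4 B=load:t5 [load-bound]
step 6: L[6]=9 C[5]=7 → dur=9, Σ=57 | A=load:t6 B=compute:t5 [load-bound]
step 7: C[6]=5 → dur=5, Σ=62 | A=compute:t6 B=idle [compute-only]

step 4: A=load:t4 B=compute:t3 [compute-bound]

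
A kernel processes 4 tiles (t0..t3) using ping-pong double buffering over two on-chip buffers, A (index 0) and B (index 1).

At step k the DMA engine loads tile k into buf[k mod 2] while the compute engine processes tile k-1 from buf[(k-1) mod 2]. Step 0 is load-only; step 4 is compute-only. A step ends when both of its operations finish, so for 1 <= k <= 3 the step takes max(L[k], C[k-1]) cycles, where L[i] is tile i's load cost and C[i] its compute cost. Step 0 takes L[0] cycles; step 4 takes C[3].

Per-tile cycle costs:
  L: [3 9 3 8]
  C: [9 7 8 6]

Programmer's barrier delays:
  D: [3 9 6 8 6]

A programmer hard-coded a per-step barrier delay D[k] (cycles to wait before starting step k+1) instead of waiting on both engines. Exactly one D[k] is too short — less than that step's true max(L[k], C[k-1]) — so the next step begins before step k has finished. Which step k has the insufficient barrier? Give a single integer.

hazard at step 2

k=0 barrier L[0]=3→3c, D[0]=3 ok
k=1 barrier max(L[1]=9,C[0]=9)→9c, D[1]=9 ok
k=2 barrier max(L[2]=3,C[1]=7)→7c, D[2]=6 SHORT
k=3 barrier max(L[3]=8,C[2]=8)→8c, D[3]=8 ok
k=4 barrier C[3]=6→6c, D[4]=6 ok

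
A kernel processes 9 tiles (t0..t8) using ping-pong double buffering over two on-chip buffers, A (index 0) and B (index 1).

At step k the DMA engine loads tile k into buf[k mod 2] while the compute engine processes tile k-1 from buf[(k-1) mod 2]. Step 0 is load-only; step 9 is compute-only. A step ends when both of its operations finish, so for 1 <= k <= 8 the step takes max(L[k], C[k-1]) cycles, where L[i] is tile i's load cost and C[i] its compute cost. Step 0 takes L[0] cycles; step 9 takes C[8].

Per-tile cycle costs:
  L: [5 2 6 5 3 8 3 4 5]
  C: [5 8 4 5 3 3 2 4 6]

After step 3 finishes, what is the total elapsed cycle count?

k=0 load=t0/5c comp=- wait=5 total=5
k=1 load=t1/2c comp=t0/5c wait=5 total=10
k=2 load=t2/6c comp=t1/8c wait=8 total=18
k=3 load=t3/5c comp=t2/4c wait=5 total=23
k=4 load=t4/3c comp=t3/5c wait=5 total=28
k=5 load=t5/8c comp=t4/3c wait=8 total=36
k=6 load=t6/3c comp=t5/3c wait=3 total=39
k=7 load=t7/4c comp=t6/2c wait=4 total=43
k=8 load=t8/5c comp=t7/4c wait=5 total=48
k=9 load=- comp=t8/6c wait=6 total=54

end_cycle[3] = 23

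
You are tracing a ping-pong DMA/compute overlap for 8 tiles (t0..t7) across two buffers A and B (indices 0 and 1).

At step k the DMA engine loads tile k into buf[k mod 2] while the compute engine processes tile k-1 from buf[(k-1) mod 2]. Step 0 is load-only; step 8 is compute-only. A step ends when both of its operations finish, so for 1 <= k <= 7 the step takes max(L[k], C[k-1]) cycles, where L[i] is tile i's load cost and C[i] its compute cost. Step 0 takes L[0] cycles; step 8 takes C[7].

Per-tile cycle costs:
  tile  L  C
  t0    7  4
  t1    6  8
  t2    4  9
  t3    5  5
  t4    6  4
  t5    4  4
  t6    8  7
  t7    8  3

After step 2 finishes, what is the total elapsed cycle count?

end_cycle[2] = 21

[0] DMA t0→A (7c) ∥ CU idle ⇒ 7c, clock 7
[1] DMA t1→B (6c) ∥ CU A:t0 (4c) ⇒ 6c, clock 13
[2] DMA t2→A (4c) ∥ CU B:t1 (8c) ⇒ 8c, clock 21
[3] DMA t3→B (5c) ∥ CU A:t2 (9c) ⇒ 9c, clock 30
[4] DMA t4→A (6c) ∥ CU B:t3 (5c) ⇒ 6c, clock 36
[5] DMA t5→B (4c) ∥ CU A:t4 (4c) ⇒ 4c, clock 40
[6] DMA t6→A (8c) ∥ CU B:t5 (4c) ⇒ 8c, clock 48
[7] DMA t7→B (8c) ∥ CU A:t6 (7c) ⇒ 8c, clock 56
[8] DMA idle ∥ CU B:t7 (3c) ⇒ 3c, clock 59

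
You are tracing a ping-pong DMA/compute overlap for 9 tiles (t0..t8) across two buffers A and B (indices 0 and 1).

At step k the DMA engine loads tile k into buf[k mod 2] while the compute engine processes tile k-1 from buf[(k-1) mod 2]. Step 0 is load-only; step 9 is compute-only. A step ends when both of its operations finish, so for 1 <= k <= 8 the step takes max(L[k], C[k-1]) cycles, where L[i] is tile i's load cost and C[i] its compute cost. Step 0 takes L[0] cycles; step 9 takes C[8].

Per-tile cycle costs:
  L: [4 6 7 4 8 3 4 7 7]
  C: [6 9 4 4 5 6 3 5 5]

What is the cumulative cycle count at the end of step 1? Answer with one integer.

end_cycle[1] = 10

k=0 load=t0/4c comp=- wait=4 total=4
k=1 load=t1/6c comp=t0/6c wait=6 total=10
k=2 load=t2/7c comp=t1/9c wait=9 total=19
k=3 load=t3/4c comp=t2/4c wait=4 total=23
k=4 load=t4/8c comp=t3/4c wait=8 total=31
k=5 load=t5/3c comp=t4/5c wait=5 total=36
k=6 load=t6/4c comp=t5/6c wait=6 total=42
k=7 load=t7/7c comp=t6/3c wait=7 total=49
k=8 load=t8/7c comp=t7/5c wait=7 total=56
k=9 load=- comp=t8/5c wait=5 total=61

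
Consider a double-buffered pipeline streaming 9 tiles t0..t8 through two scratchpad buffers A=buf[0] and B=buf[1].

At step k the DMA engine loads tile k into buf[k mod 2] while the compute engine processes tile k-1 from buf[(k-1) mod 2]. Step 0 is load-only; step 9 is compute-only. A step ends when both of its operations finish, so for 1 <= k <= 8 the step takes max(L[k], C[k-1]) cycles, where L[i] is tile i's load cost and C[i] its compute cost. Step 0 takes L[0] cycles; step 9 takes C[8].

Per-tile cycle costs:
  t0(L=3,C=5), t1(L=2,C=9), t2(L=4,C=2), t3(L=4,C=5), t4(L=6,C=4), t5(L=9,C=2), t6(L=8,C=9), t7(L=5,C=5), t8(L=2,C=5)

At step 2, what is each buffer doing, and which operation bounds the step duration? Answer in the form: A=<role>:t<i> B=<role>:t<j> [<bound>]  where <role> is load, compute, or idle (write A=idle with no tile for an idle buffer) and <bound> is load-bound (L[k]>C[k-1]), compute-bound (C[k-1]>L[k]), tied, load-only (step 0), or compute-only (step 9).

k=0 load=t0/3c comp=- wait=3 total=3
k=1 load=t1/2c comp=t0/5c wait=5 total=8
k=2 load=t2/4c comp=t1/9c wait=9 total=17
k=3 load=t3/4c comp=t2/2c wait=4 total=21
k=4 load=t4/6c comp=t3/5c wait=6 total=27
k=5 load=t5/9c comp=t4/4c wait=9 total=36
k=6 load=t6/8c comp=t5/2c wait=8 total=44
k=7 load=t7/5c comp=t6/9c wait=9 total=53
k=8 load=t8/2c comp=t7/5c wait=5 total=58
k=9 load=- comp=t8/5c wait=5 total=63

step 2: A=load:t2 B=compute:t1 [compute-bound]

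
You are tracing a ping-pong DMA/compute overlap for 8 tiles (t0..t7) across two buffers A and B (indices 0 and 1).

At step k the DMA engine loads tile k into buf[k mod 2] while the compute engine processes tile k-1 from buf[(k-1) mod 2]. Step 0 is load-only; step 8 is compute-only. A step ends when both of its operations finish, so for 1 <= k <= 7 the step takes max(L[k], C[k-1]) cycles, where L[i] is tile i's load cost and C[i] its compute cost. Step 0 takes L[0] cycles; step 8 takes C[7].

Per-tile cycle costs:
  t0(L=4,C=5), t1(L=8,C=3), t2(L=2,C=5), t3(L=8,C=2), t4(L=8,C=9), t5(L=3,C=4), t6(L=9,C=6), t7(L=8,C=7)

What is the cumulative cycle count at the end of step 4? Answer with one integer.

[0] DMA t0→A (4c) ∥ CU idle ⇒ 4c, clock 4
[1] DMA t1→B (8c) ∥ CU A:t0 (5c) ⇒ 8c, clock 12
[2] DMA t2→A (2c) ∥ CU B:t1 (3c) ⇒ 3c, clock 15
[3] DMA t3→B (8c) ∥ CU A:t2 (5c) ⇒ 8c, clock 23
[4] DMA t4→A (8c) ∥ CU B:t3 (2c) ⇒ 8c, clock 31
[5] DMA t5→B (3c) ∥ CU A:t4 (9c) ⇒ 9c, clock 40
[6] DMA t6→A (9c) ∥ CU B:t5 (4c) ⇒ 9c, clock 49
[7] DMA t7→B (8c) ∥ CU A:t6 (6c) ⇒ 8c, clock 57
[8] DMA idle ∥ CU B:t7 (7c) ⇒ 7c, clock 64

end_cycle[4] = 31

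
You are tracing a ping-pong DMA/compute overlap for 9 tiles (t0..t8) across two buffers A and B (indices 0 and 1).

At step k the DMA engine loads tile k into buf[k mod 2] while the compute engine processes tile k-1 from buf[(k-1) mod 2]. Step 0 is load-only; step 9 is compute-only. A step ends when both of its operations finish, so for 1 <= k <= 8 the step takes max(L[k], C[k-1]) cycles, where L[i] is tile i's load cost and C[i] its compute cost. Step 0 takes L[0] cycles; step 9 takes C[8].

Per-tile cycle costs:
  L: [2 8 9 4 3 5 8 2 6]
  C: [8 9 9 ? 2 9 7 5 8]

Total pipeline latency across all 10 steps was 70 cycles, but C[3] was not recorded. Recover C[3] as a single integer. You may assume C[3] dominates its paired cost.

C[3] = 7

step 0 | dur = L[0]=2 = 2
step 1 | dur = max(L[1]=8, C[0]=8) = 8
step 2 | dur = max(L[2]=9, C[1]=9) = 9
step 3 | dur = max(L[3]=4, C[2]=9) = 9
step 4 | dur = max(L[4]=3, C[3]=?) = C[3]  (unknown; binding)
step 5 | dur = max(L[5]=5, C[4]=2) = 5
step 6 | dur = max(L[6]=8, C[5]=9) = 9
step 7 | dur = max(L[7]=2, C[6]=7) = 7
step 8 | dur = max(L[8]=6, C[7]=5) = 6
step 9 | dur = C[8]=8 = 8
sum of known step durations = 63
dur[4] = total - known = 70 - 63 = 7
C[3] is the binding max in step 4, so C[3] = dur[4] = 7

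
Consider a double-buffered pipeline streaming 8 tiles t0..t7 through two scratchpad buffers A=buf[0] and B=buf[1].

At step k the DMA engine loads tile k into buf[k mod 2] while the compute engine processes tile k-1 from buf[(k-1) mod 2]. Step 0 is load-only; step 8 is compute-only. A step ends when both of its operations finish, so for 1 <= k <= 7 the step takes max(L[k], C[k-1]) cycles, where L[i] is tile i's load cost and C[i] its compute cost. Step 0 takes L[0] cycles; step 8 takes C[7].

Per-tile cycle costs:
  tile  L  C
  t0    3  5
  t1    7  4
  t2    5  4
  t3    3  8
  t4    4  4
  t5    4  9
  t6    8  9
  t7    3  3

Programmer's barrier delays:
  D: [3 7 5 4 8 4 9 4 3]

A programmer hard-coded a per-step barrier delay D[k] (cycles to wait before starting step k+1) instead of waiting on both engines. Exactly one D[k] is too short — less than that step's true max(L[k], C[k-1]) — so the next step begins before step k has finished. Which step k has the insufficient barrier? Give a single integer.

hazard at step 7

k=0 barrier L[0]=3→3c, D[0]=3 ok
k=1 barrier max(L[1]=7,C[0]=5)→7c, D[1]=7 ok
k=2 barrier max(L[2]=5,C[1]=4)→5c, D[2]=5 ok
k=3 barrier max(L[3]=3,C[2]=4)→4c, D[3]=4 ok
k=4 barrier max(L[4]=4,C[3]=8)→8c, D[4]=8 ok
k=5 barrier max(L[5]=4,C[4]=4)→4c, D[5]=4 ok
k=6 barrier max(L[6]=8,C[5]=9)→9c, D[6]=9 ok
k=7 barrier max(L[7]=3,C[6]=9)→9c, D[7]=4 SHORT
k=8 barrier C[7]=3→3c, D[8]=3 ok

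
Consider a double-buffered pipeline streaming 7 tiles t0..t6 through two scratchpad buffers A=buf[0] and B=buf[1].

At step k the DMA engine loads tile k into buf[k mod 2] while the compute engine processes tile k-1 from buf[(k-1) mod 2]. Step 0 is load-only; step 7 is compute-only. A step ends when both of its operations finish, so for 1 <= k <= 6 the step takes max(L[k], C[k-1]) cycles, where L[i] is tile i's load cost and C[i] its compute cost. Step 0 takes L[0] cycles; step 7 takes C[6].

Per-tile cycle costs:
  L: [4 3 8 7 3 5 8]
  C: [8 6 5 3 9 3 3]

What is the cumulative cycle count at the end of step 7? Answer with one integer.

end_cycle[7] = 50

  0. 4=4c; end=4; A:t0 B:-
  1. max(3,8)=8c; end=12; A:t0 B:t1
  2. max(8,6)=8c; end=20; A:t2 B:t1
  3. max(7,5)=7c; end=27; A:t2 B:t3
  4. max(3,3)=3c; end=30; A:t4 B:t3
  5. max(5,9)=9c; end=39; A:t4 B:t5
  6. max(8,3)=8c; end=47; A:t6 B:t5
  7. 3=3c; end=50; A:t6 B:t5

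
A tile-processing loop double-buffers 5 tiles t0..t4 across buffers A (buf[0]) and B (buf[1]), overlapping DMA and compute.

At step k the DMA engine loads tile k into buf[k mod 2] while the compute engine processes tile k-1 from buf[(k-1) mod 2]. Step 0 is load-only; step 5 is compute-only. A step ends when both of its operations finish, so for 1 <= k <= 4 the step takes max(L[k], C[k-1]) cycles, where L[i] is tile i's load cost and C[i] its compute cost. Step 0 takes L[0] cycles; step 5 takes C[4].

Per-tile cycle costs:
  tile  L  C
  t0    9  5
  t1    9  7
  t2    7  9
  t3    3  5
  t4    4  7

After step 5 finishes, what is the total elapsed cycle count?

[0] DMA t0→A (9c) ∥ CU idle ⇒ 9c, clock 9
[1] DMA t1→B (9c) ∥ CU A:t0 (5c) ⇒ 9c, clock 18
[2] DMA t2→A (7c) ∥ CU B:t1 (7c) ⇒ 7c, clock 25
[3] DMA t3→B (3c) ∥ CU A:t2 (9c) ⇒ 9c, clock 34
[4] DMA t4→A (4c) ∥ CU B:t3 (5c) ⇒ 5c, clock 39
[5] DMA idle ∥ CU A:t4 (7c) ⇒ 7c, clock 46

end_cycle[5] = 46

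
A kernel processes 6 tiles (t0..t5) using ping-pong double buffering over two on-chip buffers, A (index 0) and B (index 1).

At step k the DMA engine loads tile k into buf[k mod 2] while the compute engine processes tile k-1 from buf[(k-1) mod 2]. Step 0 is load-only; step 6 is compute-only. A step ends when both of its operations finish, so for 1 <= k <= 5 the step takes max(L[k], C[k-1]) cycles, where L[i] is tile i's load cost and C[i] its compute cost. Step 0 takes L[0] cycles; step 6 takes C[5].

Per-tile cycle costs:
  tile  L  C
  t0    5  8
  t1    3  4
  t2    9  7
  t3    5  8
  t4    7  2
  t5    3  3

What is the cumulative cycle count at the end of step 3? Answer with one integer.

end_cycle[3] = 29

k=0 load=t0/5c comp=- wait=5 total=5
k=1 load=t1/3c comp=t0/8c wait=8 total=13
k=2 load=t2/9c comp=t1/4c wait=9 total=22
k=3 load=t3/5c comp=t2/7c wait=7 total=29
k=4 load=t4/7c comp=t3/8c wait=8 total=37
k=5 load=t5/3c comp=t4/2c wait=3 total=40
k=6 load=- comp=t5/3c wait=3 total=43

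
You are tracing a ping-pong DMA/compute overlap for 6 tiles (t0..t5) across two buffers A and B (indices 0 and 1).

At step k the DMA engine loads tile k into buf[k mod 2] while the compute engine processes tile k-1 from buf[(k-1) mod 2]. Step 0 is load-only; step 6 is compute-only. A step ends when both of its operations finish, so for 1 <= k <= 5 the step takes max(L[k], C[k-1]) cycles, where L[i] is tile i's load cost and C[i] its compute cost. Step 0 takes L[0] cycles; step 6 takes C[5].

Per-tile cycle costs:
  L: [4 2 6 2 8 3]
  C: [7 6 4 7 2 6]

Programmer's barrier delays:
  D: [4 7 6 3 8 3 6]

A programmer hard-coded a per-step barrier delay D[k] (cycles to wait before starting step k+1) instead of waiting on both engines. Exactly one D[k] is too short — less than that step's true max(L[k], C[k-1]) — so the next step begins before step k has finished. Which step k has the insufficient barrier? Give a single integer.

hazard at step 3

step 0: need L[0]=4 = 4; D[0]=4 ok
step 1: need max(L[1]=2,C[0]=7) = 7; D[1]=7 ok
step 2: need max(L[2]=6,C[1]=6) = 6; D[2]=6 ok
step 3: need max(L[3]=2,C[2]=4) = 4; D[3]=3 SHORT
step 4: need max(L[4]=8,C[3]=7) = 8; D[4]=8 ok
step 5: need max(L[5]=3,C[4]=2) = 3; D[5]=3 ok
step 6: need C[5]=6 = 6; D[6]=6 ok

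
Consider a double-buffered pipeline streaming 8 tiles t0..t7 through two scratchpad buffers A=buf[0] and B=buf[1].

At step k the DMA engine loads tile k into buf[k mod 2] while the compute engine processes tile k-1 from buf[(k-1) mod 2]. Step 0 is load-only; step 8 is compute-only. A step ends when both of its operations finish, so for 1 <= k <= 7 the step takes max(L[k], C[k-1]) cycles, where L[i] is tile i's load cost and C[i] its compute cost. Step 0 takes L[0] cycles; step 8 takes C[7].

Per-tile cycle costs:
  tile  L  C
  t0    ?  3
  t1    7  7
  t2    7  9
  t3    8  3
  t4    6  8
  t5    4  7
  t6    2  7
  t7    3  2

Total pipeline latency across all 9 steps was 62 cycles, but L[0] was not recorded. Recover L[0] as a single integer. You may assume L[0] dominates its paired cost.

step 0 → dur = L[0]=? = L[0]  (unknown; binding)
step 1 → dur = max(L[1]=7, C[0]=3) = 7
step 2 → dur = max(L[2]=7, C[1]=7) = 7
step 3 → dur = max(L[3]=8, C[2]=9) = 9
step 4 → dur = max(L[4]=6, C[3]=3) = 6
step 5 → dur = max(L[5]=4, C[4]=8) = 8
step 6 → dur = max(L[6]=2, C[5]=7) = 7
step 7 → dur = max(L[7]=3, C[6]=7) = 7
step 8 → dur = C[7]=2 = 2
sum of known step durations = 53
dur[0] = total - known = 62 - 53 = 9
L[0] is the binding max in step 0, so L[0] = dur[0] = 9

L[0] = 9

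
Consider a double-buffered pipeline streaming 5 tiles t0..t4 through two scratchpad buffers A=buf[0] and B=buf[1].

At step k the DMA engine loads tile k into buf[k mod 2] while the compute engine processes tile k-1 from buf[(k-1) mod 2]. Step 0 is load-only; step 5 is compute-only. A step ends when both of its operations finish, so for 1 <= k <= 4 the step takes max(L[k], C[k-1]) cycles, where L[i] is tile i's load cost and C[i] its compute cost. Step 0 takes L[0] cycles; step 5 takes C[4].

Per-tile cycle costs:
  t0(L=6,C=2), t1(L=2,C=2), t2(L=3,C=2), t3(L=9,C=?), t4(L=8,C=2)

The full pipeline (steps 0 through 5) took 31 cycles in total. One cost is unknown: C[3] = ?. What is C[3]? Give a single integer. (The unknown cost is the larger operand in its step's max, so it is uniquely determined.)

C[3] = 9

step 0: dur = L[0]=6 = 6
step 1: dur = max(L[1]=2, C[0]=2) = 2
step 2: dur = max(L[2]=3, C[1]=2) = 3
step 3: dur = max(L[3]=9, C[2]=2) = 9
step 4: dur = max(L[4]=8, C[3]=?) = C[3]  (unknown; binding)
step 5: dur = C[4]=2 = 2
sum of known step durations = 22
dur[4] = total - known = 31 - 22 = 9
C[3] is the binding max in step 4, so C[3] = dur[4] = 9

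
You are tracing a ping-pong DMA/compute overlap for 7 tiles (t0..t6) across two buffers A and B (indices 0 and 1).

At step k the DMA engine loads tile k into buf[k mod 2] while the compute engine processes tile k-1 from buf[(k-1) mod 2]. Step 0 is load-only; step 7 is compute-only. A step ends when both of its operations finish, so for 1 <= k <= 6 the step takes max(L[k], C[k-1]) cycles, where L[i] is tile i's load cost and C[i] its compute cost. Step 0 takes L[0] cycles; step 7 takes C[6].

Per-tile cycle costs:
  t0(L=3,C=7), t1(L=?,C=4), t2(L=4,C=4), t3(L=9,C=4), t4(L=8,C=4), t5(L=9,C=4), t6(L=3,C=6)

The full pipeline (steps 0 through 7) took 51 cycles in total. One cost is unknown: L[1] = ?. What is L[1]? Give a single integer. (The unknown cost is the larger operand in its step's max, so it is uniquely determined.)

L[1] = 8

step 0 = dur = L[0]=3 = 3
step 1 = dur = max(L[1]=?, C[0]=7) = L[1]  (unknown; binding)
step 2 = dur = max(L[2]=4, C[1]=4) = 4
step 3 = dur = max(L[3]=9, C[2]=4) = 9
step 4 = dur = max(L[4]=8, C[3]=4) = 8
step 5 = dur = max(L[5]=9, C[4]=4) = 9
step 6 = dur = max(L[6]=3, C[5]=4) = 4
step 7 = dur = C[6]=6 = 6
sum of known step durations = 43
dur[1] = total - known = 51 - 43 = 8
L[1] is the binding max in step 1, so L[1] = dur[1] = 8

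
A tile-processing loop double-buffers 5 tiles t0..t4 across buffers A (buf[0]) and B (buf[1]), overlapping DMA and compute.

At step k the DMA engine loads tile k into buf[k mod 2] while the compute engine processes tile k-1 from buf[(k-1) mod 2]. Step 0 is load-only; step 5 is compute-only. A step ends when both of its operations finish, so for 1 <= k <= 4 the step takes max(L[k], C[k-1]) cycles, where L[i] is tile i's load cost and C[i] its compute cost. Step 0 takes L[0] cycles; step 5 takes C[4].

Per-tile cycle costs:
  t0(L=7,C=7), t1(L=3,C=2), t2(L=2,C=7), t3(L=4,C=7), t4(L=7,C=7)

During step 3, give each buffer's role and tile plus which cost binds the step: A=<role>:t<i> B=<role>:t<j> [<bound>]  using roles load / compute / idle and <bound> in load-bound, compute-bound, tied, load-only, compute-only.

step 3: A=compute:t2 B=load:t3 [compute-bound]

  0. 7=7c; end=7; A:t0 B:-
  1. max(3,7)=7c; end=14; A:t0 B:t1
  2. max(2,2)=2c; end=16; A:t2 B:t1
  3. max(4,7)=7c; end=23; A:t2 B:t3
  4. max(7,7)=7c; end=30; A:t4 B:t3
  5. 7=7c; end=37; A:t4 B:t3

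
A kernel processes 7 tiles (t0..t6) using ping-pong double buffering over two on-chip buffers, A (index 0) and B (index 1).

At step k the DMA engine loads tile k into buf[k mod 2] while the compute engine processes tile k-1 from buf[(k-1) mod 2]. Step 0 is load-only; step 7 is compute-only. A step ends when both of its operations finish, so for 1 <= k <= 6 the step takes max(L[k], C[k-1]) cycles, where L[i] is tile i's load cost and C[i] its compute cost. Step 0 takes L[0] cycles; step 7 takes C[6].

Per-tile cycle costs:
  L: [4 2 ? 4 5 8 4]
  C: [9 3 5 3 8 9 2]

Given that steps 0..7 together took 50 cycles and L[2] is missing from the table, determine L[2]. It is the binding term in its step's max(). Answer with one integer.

step 0 = dur = L[0]=4 = 4
step 1 = dur = max(L[1]=2, C[0]=9) = 9
step 2 = dur = max(L[2]=?, C[1]=3) = L[2]  (unknown; binding)
step 3 = dur = max(L[3]=4, C[2]=5) = 5
step 4 = dur = max(L[4]=5, C[3]=3) = 5
step 5 = dur = max(L[5]=8, C[4]=8) = 8
step 6 = dur = max(L[6]=4, C[5]=9) = 9
step 7 = dur = C[6]=2 = 2
sum of known step durations = 42
dur[2] = total - known = 50 - 42 = 8
L[2] is the binding max in step 2, so L[2] = dur[2] = 8

L[2] = 8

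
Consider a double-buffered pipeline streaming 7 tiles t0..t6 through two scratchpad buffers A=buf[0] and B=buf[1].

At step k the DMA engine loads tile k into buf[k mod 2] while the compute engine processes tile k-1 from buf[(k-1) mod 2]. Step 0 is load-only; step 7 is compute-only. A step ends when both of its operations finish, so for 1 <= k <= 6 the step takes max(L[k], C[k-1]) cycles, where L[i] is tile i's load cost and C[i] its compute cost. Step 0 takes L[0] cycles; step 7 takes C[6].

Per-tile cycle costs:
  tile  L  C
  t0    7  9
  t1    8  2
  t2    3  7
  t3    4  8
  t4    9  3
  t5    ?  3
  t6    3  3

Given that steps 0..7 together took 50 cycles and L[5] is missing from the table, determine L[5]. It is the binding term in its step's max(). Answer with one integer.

step 0 → dur = L[0]=7 = 7
step 1 → dur = max(L[1]=8, C[0]=9) = 9
step 2 → dur = max(L[2]=3, C[1]=2) = 3
step 3 → dur = max(L[3]=4, C[2]=7) = 7
step 4 → dur = max(L[4]=9, C[3]=8) = 9
step 5 → dur = max(L[5]=?, C[4]=3) = L[5]  (unknown; binding)
step 6 → dur = max(L[6]=3, C[5]=3) = 3
step 7 → dur = C[6]=3 = 3
sum of known step durations = 41
dur[5] = total - known = 50 - 41 = 9
L[5] is the binding max in step 5, so L[5] = dur[5] = 9

L[5] = 9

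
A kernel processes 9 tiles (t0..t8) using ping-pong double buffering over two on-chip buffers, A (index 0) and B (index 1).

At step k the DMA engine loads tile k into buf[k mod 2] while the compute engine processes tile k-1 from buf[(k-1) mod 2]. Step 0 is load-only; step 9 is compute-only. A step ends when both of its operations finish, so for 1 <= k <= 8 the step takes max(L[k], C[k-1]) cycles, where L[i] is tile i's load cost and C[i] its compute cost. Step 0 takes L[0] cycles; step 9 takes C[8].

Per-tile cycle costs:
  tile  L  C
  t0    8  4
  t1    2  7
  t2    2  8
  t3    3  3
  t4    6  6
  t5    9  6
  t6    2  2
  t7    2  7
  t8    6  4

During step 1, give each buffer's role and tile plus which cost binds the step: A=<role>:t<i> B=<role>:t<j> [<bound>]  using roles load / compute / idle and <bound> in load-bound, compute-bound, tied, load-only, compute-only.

step 1: A=compute:t0 B=load:t1 [compute-bound]

[0] DMA t0→A (8c) ∥ CU idle ⇒ 8c, clock 8
[1] DMA t1→B (2c) ∥ CU A:t0 (4c) ⇒ 4c, clock 12
[2] DMA t2→A (2c) ∥ CU B:t1 (7c) ⇒ 7c, clock 19
[3] DMA t3→B (3c) ∥ CU A:t2 (8c) ⇒ 8c, clock 27
[4] DMA t4→A (6c) ∥ CU B:t3 (3c) ⇒ 6c, clock 33
[5] DMA t5→B (9c) ∥ CU A:t4 (6c) ⇒ 9c, clock 42
[6] DMA t6→A (2c) ∥ CU B:t5 (6c) ⇒ 6c, clock 48
[7] DMA t7→B (2c) ∥ CU A:t6 (2c) ⇒ 2c, clock 50
[8] DMA t8→A (6c) ∥ CU B:t7 (7c) ⇒ 7c, clock 57
[9] DMA idle ∥ CU A:t8 (4c) ⇒ 4c, clock 61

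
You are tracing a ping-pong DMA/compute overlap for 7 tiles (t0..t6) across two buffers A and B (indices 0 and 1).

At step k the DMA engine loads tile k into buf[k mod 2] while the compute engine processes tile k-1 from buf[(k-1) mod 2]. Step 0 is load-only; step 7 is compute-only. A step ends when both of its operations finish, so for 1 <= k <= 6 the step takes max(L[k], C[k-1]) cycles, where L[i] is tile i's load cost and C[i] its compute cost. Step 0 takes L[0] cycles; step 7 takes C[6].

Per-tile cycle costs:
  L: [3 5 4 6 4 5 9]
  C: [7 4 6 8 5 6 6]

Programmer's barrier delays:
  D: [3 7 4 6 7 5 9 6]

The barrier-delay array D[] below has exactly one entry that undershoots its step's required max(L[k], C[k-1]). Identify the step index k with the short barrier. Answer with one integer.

hazard at step 4

k=0 barrier L[0]=3→3c, D[0]=3 ok
k=1 barrier max(L[1]=5,C[0]=7)→7c, D[1]=7 ok
k=2 barrier max(L[2]=4,C[1]=4)→4c, D[2]=4 ok
k=3 barrier max(L[3]=6,C[2]=6)→6c, D[3]=6 ok
k=4 barrier max(L[4]=4,C[3]=8)→8c, D[4]=7 SHORT
k=5 barrier max(L[5]=5,C[4]=5)→5c, D[5]=5 ok
k=6 barrier max(L[6]=9,C[5]=6)→9c, D[6]=9 ok
k=7 barrier C[6]=6→6c, D[7]=6 ok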